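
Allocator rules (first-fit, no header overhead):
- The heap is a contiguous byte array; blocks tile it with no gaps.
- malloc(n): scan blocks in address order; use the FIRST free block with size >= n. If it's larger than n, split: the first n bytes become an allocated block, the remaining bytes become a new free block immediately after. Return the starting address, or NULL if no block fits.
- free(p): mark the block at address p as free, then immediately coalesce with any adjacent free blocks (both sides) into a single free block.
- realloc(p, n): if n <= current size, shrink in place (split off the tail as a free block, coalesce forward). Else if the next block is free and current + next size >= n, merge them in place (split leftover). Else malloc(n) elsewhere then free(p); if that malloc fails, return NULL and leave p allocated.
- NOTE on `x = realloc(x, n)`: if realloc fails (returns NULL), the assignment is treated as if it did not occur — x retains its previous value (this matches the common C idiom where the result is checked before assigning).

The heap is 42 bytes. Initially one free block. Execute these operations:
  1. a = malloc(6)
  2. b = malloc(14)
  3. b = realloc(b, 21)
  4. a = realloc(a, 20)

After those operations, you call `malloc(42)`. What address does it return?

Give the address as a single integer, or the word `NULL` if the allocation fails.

Op 1: a = malloc(6) -> a = 0; heap: [0-5 ALLOC][6-41 FREE]
Op 2: b = malloc(14) -> b = 6; heap: [0-5 ALLOC][6-19 ALLOC][20-41 FREE]
Op 3: b = realloc(b, 21) -> b = 6; heap: [0-5 ALLOC][6-26 ALLOC][27-41 FREE]
Op 4: a = realloc(a, 20) -> NULL (a unchanged); heap: [0-5 ALLOC][6-26 ALLOC][27-41 FREE]
malloc(42): first-fit scan over [0-5 ALLOC][6-26 ALLOC][27-41 FREE] -> NULL

Answer: NULL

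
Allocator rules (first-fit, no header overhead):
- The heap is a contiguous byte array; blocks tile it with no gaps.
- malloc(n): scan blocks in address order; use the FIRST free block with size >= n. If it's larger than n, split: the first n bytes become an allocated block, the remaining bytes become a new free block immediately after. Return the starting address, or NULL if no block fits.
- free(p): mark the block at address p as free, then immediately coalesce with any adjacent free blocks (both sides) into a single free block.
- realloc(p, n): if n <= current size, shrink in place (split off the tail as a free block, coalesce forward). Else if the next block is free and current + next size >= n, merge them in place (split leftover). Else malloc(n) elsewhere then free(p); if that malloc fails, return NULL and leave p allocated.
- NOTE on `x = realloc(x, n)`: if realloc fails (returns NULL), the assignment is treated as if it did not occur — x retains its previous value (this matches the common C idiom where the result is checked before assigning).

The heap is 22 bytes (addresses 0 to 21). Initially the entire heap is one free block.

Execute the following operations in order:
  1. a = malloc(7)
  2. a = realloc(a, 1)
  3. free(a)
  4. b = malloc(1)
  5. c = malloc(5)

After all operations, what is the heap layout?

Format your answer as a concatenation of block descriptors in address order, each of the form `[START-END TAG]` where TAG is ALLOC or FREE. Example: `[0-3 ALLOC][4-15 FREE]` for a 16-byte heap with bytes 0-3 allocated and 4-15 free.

Answer: [0-0 ALLOC][1-5 ALLOC][6-21 FREE]

Derivation:
Op 1: a = malloc(7) -> a = 0; heap: [0-6 ALLOC][7-21 FREE]
Op 2: a = realloc(a, 1) -> a = 0; heap: [0-0 ALLOC][1-21 FREE]
Op 3: free(a) -> (freed a); heap: [0-21 FREE]
Op 4: b = malloc(1) -> b = 0; heap: [0-0 ALLOC][1-21 FREE]
Op 5: c = malloc(5) -> c = 1; heap: [0-0 ALLOC][1-5 ALLOC][6-21 FREE]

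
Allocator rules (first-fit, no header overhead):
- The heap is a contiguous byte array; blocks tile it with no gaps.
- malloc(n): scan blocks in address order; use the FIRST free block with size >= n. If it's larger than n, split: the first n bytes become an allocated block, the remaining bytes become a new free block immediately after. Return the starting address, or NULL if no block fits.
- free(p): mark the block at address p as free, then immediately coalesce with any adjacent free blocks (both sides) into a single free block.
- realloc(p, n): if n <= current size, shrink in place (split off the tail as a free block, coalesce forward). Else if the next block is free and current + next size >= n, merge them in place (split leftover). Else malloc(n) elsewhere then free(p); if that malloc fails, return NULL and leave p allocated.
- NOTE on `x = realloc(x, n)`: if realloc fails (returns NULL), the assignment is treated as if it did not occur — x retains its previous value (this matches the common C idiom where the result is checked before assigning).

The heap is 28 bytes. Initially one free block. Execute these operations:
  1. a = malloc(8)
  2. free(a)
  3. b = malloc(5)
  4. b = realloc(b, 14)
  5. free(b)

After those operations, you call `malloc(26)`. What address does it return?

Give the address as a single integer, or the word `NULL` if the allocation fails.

Op 1: a = malloc(8) -> a = 0; heap: [0-7 ALLOC][8-27 FREE]
Op 2: free(a) -> (freed a); heap: [0-27 FREE]
Op 3: b = malloc(5) -> b = 0; heap: [0-4 ALLOC][5-27 FREE]
Op 4: b = realloc(b, 14) -> b = 0; heap: [0-13 ALLOC][14-27 FREE]
Op 5: free(b) -> (freed b); heap: [0-27 FREE]
malloc(26): first-fit scan over [0-27 FREE] -> 0

Answer: 0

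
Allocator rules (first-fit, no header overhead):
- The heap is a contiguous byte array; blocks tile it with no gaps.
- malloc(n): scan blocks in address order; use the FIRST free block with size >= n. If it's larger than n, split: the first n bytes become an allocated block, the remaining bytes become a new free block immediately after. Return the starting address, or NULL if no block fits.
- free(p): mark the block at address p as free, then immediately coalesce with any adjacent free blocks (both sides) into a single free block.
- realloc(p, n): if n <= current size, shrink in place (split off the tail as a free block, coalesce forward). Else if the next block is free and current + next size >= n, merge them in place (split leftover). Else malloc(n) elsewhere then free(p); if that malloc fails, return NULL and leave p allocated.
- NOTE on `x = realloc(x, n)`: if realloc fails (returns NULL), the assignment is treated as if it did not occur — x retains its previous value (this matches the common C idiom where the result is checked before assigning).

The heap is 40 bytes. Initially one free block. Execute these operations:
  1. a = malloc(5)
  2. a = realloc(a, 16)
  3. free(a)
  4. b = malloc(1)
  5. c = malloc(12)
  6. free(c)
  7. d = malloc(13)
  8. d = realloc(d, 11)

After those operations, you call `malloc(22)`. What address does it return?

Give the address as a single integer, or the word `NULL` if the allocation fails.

Answer: 12

Derivation:
Op 1: a = malloc(5) -> a = 0; heap: [0-4 ALLOC][5-39 FREE]
Op 2: a = realloc(a, 16) -> a = 0; heap: [0-15 ALLOC][16-39 FREE]
Op 3: free(a) -> (freed a); heap: [0-39 FREE]
Op 4: b = malloc(1) -> b = 0; heap: [0-0 ALLOC][1-39 FREE]
Op 5: c = malloc(12) -> c = 1; heap: [0-0 ALLOC][1-12 ALLOC][13-39 FREE]
Op 6: free(c) -> (freed c); heap: [0-0 ALLOC][1-39 FREE]
Op 7: d = malloc(13) -> d = 1; heap: [0-0 ALLOC][1-13 ALLOC][14-39 FREE]
Op 8: d = realloc(d, 11) -> d = 1; heap: [0-0 ALLOC][1-11 ALLOC][12-39 FREE]
malloc(22): first-fit scan over [0-0 ALLOC][1-11 ALLOC][12-39 FREE] -> 12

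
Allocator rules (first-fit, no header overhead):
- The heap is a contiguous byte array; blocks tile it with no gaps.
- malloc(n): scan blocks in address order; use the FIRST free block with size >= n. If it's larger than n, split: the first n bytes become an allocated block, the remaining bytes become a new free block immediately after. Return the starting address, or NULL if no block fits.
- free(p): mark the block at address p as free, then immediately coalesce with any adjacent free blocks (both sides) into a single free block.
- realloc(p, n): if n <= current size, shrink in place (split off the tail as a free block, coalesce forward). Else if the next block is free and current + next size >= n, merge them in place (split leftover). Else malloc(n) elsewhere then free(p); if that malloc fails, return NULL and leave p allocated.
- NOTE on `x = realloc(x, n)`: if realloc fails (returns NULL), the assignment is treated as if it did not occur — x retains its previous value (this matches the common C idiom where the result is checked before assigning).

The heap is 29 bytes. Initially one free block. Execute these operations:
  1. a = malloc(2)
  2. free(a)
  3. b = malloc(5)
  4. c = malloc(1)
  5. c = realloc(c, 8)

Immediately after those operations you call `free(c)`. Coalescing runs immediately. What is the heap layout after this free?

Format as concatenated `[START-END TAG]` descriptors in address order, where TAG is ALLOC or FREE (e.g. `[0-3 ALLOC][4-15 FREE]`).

Answer: [0-4 ALLOC][5-28 FREE]

Derivation:
Op 1: a = malloc(2) -> a = 0; heap: [0-1 ALLOC][2-28 FREE]
Op 2: free(a) -> (freed a); heap: [0-28 FREE]
Op 3: b = malloc(5) -> b = 0; heap: [0-4 ALLOC][5-28 FREE]
Op 4: c = malloc(1) -> c = 5; heap: [0-4 ALLOC][5-5 ALLOC][6-28 FREE]
Op 5: c = realloc(c, 8) -> c = 5; heap: [0-4 ALLOC][5-12 ALLOC][13-28 FREE]
free(c): c = 5 -> block [5-12 ALLOC]; mark free, coalesce with adjacent free neighbors -> [0-4 ALLOC][5-28 FREE]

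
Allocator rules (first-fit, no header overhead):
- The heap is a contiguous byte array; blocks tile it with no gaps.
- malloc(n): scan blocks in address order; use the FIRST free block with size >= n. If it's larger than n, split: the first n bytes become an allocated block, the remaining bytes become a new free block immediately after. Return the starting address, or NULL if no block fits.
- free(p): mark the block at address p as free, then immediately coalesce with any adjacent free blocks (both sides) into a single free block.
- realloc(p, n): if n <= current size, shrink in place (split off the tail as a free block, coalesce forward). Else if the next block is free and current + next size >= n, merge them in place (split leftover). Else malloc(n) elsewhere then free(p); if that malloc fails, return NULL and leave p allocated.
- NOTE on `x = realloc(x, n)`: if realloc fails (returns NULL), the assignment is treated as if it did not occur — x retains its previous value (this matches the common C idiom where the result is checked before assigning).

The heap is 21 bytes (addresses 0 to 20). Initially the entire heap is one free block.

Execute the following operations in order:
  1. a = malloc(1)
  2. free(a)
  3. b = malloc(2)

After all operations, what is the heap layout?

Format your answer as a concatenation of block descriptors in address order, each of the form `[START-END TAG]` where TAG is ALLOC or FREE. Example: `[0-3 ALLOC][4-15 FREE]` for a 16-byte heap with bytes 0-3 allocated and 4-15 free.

Answer: [0-1 ALLOC][2-20 FREE]

Derivation:
Op 1: a = malloc(1) -> a = 0; heap: [0-0 ALLOC][1-20 FREE]
Op 2: free(a) -> (freed a); heap: [0-20 FREE]
Op 3: b = malloc(2) -> b = 0; heap: [0-1 ALLOC][2-20 FREE]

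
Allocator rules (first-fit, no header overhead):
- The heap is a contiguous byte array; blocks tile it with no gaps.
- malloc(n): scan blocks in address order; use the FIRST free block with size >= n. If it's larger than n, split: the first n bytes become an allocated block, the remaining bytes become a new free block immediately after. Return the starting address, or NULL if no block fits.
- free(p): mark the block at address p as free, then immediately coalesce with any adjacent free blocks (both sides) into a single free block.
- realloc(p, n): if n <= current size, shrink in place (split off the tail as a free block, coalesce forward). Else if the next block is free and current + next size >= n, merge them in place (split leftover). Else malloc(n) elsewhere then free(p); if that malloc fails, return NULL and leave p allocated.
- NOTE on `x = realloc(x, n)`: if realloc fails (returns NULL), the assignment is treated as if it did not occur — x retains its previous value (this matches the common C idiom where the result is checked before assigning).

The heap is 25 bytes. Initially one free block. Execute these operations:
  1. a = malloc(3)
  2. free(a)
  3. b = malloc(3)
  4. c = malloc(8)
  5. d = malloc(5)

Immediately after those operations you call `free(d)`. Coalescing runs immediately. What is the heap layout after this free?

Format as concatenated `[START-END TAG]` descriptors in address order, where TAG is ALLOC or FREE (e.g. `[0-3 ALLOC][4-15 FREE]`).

Answer: [0-2 ALLOC][3-10 ALLOC][11-24 FREE]

Derivation:
Op 1: a = malloc(3) -> a = 0; heap: [0-2 ALLOC][3-24 FREE]
Op 2: free(a) -> (freed a); heap: [0-24 FREE]
Op 3: b = malloc(3) -> b = 0; heap: [0-2 ALLOC][3-24 FREE]
Op 4: c = malloc(8) -> c = 3; heap: [0-2 ALLOC][3-10 ALLOC][11-24 FREE]
Op 5: d = malloc(5) -> d = 11; heap: [0-2 ALLOC][3-10 ALLOC][11-15 ALLOC][16-24 FREE]
free(d): d = 11 -> block [11-15 ALLOC]; mark free, coalesce with adjacent free neighbors -> [0-2 ALLOC][3-10 ALLOC][11-24 FREE]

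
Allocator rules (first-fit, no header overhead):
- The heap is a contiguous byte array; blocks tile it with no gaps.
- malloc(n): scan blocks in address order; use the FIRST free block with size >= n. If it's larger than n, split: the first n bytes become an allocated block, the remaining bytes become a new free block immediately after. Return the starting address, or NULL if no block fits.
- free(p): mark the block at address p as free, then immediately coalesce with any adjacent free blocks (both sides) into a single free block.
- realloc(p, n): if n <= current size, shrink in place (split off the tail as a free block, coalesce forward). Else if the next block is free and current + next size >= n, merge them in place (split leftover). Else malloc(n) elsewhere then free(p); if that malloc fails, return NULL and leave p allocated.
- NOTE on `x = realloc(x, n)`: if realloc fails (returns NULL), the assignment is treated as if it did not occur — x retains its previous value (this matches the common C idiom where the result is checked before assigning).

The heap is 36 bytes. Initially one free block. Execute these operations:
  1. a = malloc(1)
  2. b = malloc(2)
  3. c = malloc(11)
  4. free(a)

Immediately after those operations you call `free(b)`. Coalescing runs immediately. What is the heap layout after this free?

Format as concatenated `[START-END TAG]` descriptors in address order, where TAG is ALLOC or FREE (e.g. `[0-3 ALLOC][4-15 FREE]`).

Op 1: a = malloc(1) -> a = 0; heap: [0-0 ALLOC][1-35 FREE]
Op 2: b = malloc(2) -> b = 1; heap: [0-0 ALLOC][1-2 ALLOC][3-35 FREE]
Op 3: c = malloc(11) -> c = 3; heap: [0-0 ALLOC][1-2 ALLOC][3-13 ALLOC][14-35 FREE]
Op 4: free(a) -> (freed a); heap: [0-0 FREE][1-2 ALLOC][3-13 ALLOC][14-35 FREE]
free(b): b = 1 -> block [1-2 ALLOC]; mark free, coalesce with adjacent free neighbors -> [0-2 FREE][3-13 ALLOC][14-35 FREE]

Answer: [0-2 FREE][3-13 ALLOC][14-35 FREE]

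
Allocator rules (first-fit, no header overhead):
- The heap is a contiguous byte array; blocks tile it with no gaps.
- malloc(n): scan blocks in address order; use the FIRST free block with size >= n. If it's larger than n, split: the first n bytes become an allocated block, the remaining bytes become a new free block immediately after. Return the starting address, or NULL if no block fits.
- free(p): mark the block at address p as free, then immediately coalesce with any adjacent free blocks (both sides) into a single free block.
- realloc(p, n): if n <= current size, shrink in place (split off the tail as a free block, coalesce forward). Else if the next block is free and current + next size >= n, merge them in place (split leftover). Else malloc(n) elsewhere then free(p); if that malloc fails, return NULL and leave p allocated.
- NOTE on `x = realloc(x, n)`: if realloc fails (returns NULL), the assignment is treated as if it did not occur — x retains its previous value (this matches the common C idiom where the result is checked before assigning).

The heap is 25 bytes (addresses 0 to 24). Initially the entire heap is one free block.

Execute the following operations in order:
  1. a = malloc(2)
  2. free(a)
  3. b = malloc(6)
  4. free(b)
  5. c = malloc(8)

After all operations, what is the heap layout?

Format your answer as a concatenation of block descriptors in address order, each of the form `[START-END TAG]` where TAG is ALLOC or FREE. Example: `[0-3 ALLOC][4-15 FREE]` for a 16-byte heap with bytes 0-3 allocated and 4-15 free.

Op 1: a = malloc(2) -> a = 0; heap: [0-1 ALLOC][2-24 FREE]
Op 2: free(a) -> (freed a); heap: [0-24 FREE]
Op 3: b = malloc(6) -> b = 0; heap: [0-5 ALLOC][6-24 FREE]
Op 4: free(b) -> (freed b); heap: [0-24 FREE]
Op 5: c = malloc(8) -> c = 0; heap: [0-7 ALLOC][8-24 FREE]

Answer: [0-7 ALLOC][8-24 FREE]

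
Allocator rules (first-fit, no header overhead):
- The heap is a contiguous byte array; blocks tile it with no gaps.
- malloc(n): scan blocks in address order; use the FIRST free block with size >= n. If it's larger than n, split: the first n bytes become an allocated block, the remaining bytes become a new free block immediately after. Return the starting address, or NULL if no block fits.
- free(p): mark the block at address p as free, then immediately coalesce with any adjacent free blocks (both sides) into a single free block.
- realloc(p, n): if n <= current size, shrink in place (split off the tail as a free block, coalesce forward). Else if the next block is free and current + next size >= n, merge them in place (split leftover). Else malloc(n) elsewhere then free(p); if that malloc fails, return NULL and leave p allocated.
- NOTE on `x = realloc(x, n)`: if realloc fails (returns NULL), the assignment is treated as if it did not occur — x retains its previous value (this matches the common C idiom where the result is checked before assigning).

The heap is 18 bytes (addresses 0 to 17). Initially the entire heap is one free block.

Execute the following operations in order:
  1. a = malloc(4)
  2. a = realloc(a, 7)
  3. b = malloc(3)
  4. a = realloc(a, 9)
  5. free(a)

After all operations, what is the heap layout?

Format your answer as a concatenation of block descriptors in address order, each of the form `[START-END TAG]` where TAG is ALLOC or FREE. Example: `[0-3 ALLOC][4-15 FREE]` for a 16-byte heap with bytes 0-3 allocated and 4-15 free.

Op 1: a = malloc(4) -> a = 0; heap: [0-3 ALLOC][4-17 FREE]
Op 2: a = realloc(a, 7) -> a = 0; heap: [0-6 ALLOC][7-17 FREE]
Op 3: b = malloc(3) -> b = 7; heap: [0-6 ALLOC][7-9 ALLOC][10-17 FREE]
Op 4: a = realloc(a, 9) -> NULL (a unchanged); heap: [0-6 ALLOC][7-9 ALLOC][10-17 FREE]
Op 5: free(a) -> (freed a); heap: [0-6 FREE][7-9 ALLOC][10-17 FREE]

Answer: [0-6 FREE][7-9 ALLOC][10-17 FREE]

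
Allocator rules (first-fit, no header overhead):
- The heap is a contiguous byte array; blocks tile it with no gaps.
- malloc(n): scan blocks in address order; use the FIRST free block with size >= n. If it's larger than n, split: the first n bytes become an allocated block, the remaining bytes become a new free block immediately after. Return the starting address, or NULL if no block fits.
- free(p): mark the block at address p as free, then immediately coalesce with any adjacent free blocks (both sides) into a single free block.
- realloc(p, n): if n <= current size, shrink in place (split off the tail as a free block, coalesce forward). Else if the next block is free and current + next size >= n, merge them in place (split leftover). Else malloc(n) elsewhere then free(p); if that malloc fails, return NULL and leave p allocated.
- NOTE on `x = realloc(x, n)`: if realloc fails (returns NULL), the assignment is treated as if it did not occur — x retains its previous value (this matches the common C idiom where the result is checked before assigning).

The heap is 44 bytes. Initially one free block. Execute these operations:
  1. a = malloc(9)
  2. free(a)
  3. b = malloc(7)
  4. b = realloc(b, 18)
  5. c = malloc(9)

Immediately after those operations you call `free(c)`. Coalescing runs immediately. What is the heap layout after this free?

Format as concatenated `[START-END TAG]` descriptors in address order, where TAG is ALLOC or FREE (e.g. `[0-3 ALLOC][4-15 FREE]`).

Answer: [0-17 ALLOC][18-43 FREE]

Derivation:
Op 1: a = malloc(9) -> a = 0; heap: [0-8 ALLOC][9-43 FREE]
Op 2: free(a) -> (freed a); heap: [0-43 FREE]
Op 3: b = malloc(7) -> b = 0; heap: [0-6 ALLOC][7-43 FREE]
Op 4: b = realloc(b, 18) -> b = 0; heap: [0-17 ALLOC][18-43 FREE]
Op 5: c = malloc(9) -> c = 18; heap: [0-17 ALLOC][18-26 ALLOC][27-43 FREE]
free(c): c = 18 -> block [18-26 ALLOC]; mark free, coalesce with adjacent free neighbors -> [0-17 ALLOC][18-43 FREE]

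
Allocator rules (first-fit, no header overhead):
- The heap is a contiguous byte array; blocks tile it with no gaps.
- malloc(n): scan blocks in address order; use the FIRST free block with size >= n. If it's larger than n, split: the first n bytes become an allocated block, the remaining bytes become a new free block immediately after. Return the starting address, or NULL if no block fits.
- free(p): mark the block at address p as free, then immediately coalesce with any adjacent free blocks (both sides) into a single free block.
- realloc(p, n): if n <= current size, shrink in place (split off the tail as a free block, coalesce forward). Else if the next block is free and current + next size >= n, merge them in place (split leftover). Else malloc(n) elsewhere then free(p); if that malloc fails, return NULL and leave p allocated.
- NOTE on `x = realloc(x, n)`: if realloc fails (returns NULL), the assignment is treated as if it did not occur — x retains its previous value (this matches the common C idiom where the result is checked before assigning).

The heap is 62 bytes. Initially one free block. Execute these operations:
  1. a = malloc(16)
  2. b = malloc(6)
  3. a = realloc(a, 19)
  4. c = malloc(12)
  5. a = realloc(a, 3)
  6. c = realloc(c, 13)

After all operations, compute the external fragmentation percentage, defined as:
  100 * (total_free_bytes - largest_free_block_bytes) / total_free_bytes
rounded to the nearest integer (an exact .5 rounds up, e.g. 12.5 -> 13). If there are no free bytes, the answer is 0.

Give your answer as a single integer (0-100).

Answer: 8

Derivation:
Op 1: a = malloc(16) -> a = 0; heap: [0-15 ALLOC][16-61 FREE]
Op 2: b = malloc(6) -> b = 16; heap: [0-15 ALLOC][16-21 ALLOC][22-61 FREE]
Op 3: a = realloc(a, 19) -> a = 22; heap: [0-15 FREE][16-21 ALLOC][22-40 ALLOC][41-61 FREE]
Op 4: c = malloc(12) -> c = 0; heap: [0-11 ALLOC][12-15 FREE][16-21 ALLOC][22-40 ALLOC][41-61 FREE]
Op 5: a = realloc(a, 3) -> a = 22; heap: [0-11 ALLOC][12-15 FREE][16-21 ALLOC][22-24 ALLOC][25-61 FREE]
Op 6: c = realloc(c, 13) -> c = 0; heap: [0-12 ALLOC][13-15 FREE][16-21 ALLOC][22-24 ALLOC][25-61 FREE]
Free blocks: [3 37] total_free=40 largest=37 -> 100*(40-37)/40 = 300/40 = 7.5 -> rounds to 8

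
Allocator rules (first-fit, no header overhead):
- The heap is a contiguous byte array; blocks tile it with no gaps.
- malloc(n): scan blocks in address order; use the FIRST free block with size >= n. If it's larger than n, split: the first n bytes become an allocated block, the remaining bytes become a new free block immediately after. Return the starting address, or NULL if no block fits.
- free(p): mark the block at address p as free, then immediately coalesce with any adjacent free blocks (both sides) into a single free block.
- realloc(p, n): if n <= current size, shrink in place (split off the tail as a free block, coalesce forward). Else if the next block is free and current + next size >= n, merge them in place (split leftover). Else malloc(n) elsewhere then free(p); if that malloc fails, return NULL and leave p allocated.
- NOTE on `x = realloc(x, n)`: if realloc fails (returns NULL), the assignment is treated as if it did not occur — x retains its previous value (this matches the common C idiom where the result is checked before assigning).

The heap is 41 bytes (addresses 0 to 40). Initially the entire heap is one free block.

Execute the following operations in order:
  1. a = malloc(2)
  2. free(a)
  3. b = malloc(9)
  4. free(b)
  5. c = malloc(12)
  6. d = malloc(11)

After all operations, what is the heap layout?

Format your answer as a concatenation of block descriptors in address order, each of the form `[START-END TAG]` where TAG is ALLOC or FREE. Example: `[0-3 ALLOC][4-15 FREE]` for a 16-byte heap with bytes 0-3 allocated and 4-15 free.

Op 1: a = malloc(2) -> a = 0; heap: [0-1 ALLOC][2-40 FREE]
Op 2: free(a) -> (freed a); heap: [0-40 FREE]
Op 3: b = malloc(9) -> b = 0; heap: [0-8 ALLOC][9-40 FREE]
Op 4: free(b) -> (freed b); heap: [0-40 FREE]
Op 5: c = malloc(12) -> c = 0; heap: [0-11 ALLOC][12-40 FREE]
Op 6: d = malloc(11) -> d = 12; heap: [0-11 ALLOC][12-22 ALLOC][23-40 FREE]

Answer: [0-11 ALLOC][12-22 ALLOC][23-40 FREE]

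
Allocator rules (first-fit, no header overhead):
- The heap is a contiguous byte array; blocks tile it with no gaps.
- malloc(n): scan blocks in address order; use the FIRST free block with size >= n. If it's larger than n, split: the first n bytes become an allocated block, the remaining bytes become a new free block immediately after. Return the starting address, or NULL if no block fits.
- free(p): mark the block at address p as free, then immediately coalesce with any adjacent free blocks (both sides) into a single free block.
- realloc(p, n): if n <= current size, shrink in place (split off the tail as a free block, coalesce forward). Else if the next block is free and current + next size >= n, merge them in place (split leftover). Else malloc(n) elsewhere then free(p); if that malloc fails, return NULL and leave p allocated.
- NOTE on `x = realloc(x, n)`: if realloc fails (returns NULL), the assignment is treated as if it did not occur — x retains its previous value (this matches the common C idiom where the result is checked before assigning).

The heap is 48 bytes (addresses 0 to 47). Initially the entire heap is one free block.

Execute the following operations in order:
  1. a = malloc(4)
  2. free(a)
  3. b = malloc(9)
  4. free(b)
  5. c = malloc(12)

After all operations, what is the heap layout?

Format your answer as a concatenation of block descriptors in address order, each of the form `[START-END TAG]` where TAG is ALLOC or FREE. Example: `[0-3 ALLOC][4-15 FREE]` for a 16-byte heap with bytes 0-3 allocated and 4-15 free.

Answer: [0-11 ALLOC][12-47 FREE]

Derivation:
Op 1: a = malloc(4) -> a = 0; heap: [0-3 ALLOC][4-47 FREE]
Op 2: free(a) -> (freed a); heap: [0-47 FREE]
Op 3: b = malloc(9) -> b = 0; heap: [0-8 ALLOC][9-47 FREE]
Op 4: free(b) -> (freed b); heap: [0-47 FREE]
Op 5: c = malloc(12) -> c = 0; heap: [0-11 ALLOC][12-47 FREE]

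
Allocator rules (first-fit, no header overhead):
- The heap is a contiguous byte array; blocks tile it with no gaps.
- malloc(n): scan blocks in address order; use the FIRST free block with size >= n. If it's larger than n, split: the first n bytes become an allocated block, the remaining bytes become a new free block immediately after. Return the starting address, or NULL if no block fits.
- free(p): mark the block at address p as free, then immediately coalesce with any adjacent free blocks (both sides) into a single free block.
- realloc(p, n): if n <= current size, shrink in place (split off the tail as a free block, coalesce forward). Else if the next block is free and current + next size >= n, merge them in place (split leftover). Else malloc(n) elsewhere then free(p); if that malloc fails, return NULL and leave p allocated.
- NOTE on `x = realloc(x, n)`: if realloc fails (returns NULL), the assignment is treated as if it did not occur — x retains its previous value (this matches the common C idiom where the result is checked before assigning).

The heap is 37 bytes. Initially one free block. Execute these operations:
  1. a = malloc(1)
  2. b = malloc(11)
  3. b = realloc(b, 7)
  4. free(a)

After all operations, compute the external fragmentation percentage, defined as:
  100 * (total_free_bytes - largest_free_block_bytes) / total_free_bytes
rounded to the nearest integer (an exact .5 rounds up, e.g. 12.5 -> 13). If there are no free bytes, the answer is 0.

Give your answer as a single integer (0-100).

Answer: 3

Derivation:
Op 1: a = malloc(1) -> a = 0; heap: [0-0 ALLOC][1-36 FREE]
Op 2: b = malloc(11) -> b = 1; heap: [0-0 ALLOC][1-11 ALLOC][12-36 FREE]
Op 3: b = realloc(b, 7) -> b = 1; heap: [0-0 ALLOC][1-7 ALLOC][8-36 FREE]
Op 4: free(a) -> (freed a); heap: [0-0 FREE][1-7 ALLOC][8-36 FREE]
Free blocks: [1 29] total_free=30 largest=29 -> 100*(30-29)/30 = 100/30 ≈ 3.333 -> rounds to 3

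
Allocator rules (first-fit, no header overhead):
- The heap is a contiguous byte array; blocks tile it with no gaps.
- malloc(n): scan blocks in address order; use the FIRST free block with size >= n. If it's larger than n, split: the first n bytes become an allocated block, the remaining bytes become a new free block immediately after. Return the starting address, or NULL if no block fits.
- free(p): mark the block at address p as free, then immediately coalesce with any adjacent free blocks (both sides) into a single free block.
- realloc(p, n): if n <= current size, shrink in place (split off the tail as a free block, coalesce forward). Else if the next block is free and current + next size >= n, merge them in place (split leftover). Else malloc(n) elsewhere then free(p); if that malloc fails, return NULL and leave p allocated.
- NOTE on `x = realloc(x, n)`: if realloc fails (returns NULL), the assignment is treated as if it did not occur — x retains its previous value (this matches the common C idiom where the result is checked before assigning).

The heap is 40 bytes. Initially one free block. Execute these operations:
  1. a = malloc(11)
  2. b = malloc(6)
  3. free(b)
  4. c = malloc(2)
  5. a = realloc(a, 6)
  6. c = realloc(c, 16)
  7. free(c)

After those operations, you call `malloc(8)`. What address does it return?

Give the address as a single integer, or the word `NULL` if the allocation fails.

Answer: 6

Derivation:
Op 1: a = malloc(11) -> a = 0; heap: [0-10 ALLOC][11-39 FREE]
Op 2: b = malloc(6) -> b = 11; heap: [0-10 ALLOC][11-16 ALLOC][17-39 FREE]
Op 3: free(b) -> (freed b); heap: [0-10 ALLOC][11-39 FREE]
Op 4: c = malloc(2) -> c = 11; heap: [0-10 ALLOC][11-12 ALLOC][13-39 FREE]
Op 5: a = realloc(a, 6) -> a = 0; heap: [0-5 ALLOC][6-10 FREE][11-12 ALLOC][13-39 FREE]
Op 6: c = realloc(c, 16) -> c = 11; heap: [0-5 ALLOC][6-10 FREE][11-26 ALLOC][27-39 FREE]
Op 7: free(c) -> (freed c); heap: [0-5 ALLOC][6-39 FREE]
malloc(8): first-fit scan over [0-5 ALLOC][6-39 FREE] -> 6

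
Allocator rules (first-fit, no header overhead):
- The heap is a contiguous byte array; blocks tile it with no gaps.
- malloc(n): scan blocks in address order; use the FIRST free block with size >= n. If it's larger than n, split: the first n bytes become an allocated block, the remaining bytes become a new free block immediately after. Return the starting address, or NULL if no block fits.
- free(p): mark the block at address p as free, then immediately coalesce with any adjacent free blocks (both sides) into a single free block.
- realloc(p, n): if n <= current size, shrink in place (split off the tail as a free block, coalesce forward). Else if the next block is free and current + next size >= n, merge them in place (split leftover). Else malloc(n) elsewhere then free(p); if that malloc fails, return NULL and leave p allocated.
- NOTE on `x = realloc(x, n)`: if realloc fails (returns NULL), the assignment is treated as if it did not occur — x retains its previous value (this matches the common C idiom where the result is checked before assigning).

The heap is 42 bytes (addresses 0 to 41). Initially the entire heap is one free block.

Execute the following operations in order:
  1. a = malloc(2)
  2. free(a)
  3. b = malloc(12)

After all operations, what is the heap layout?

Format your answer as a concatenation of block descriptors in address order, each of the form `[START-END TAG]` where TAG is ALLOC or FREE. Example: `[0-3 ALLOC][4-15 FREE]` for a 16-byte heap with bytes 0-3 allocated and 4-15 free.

Answer: [0-11 ALLOC][12-41 FREE]

Derivation:
Op 1: a = malloc(2) -> a = 0; heap: [0-1 ALLOC][2-41 FREE]
Op 2: free(a) -> (freed a); heap: [0-41 FREE]
Op 3: b = malloc(12) -> b = 0; heap: [0-11 ALLOC][12-41 FREE]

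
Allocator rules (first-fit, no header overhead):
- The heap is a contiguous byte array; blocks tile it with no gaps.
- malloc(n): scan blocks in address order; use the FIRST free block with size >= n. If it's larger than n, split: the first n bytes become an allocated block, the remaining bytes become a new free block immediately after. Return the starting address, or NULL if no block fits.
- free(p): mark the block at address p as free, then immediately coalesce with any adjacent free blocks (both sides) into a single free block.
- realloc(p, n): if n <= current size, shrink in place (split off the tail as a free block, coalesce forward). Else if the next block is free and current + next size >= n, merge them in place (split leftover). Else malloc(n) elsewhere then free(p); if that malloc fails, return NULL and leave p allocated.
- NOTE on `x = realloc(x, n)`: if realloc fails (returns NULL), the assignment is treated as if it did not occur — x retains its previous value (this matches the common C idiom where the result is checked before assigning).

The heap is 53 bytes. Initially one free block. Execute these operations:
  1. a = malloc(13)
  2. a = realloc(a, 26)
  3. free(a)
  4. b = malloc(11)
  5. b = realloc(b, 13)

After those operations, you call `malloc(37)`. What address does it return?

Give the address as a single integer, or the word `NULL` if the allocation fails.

Answer: 13

Derivation:
Op 1: a = malloc(13) -> a = 0; heap: [0-12 ALLOC][13-52 FREE]
Op 2: a = realloc(a, 26) -> a = 0; heap: [0-25 ALLOC][26-52 FREE]
Op 3: free(a) -> (freed a); heap: [0-52 FREE]
Op 4: b = malloc(11) -> b = 0; heap: [0-10 ALLOC][11-52 FREE]
Op 5: b = realloc(b, 13) -> b = 0; heap: [0-12 ALLOC][13-52 FREE]
malloc(37): first-fit scan over [0-12 ALLOC][13-52 FREE] -> 13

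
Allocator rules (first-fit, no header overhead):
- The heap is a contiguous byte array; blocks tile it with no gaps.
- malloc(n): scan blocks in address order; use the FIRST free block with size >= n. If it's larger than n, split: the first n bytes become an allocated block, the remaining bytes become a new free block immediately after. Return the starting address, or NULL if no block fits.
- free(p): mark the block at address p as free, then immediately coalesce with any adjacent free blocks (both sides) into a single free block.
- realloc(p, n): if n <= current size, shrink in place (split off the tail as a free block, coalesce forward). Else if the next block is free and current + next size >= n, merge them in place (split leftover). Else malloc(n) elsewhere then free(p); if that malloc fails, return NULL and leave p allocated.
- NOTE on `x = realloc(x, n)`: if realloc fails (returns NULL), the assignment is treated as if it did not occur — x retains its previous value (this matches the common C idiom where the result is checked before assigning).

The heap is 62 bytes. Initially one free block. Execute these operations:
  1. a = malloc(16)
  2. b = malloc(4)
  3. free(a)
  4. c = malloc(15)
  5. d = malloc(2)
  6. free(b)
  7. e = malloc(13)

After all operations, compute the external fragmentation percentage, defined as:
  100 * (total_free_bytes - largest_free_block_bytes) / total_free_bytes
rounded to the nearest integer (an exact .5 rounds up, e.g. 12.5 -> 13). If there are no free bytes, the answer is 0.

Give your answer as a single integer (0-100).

Answer: 16

Derivation:
Op 1: a = malloc(16) -> a = 0; heap: [0-15 ALLOC][16-61 FREE]
Op 2: b = malloc(4) -> b = 16; heap: [0-15 ALLOC][16-19 ALLOC][20-61 FREE]
Op 3: free(a) -> (freed a); heap: [0-15 FREE][16-19 ALLOC][20-61 FREE]
Op 4: c = malloc(15) -> c = 0; heap: [0-14 ALLOC][15-15 FREE][16-19 ALLOC][20-61 FREE]
Op 5: d = malloc(2) -> d = 20; heap: [0-14 ALLOC][15-15 FREE][16-19 ALLOC][20-21 ALLOC][22-61 FREE]
Op 6: free(b) -> (freed b); heap: [0-14 ALLOC][15-19 FREE][20-21 ALLOC][22-61 FREE]
Op 7: e = malloc(13) -> e = 22; heap: [0-14 ALLOC][15-19 FREE][20-21 ALLOC][22-34 ALLOC][35-61 FREE]
Free blocks: [5 27] total_free=32 largest=27 -> 100*(32-27)/32 = 500/32 = 15.625 -> rounds to 16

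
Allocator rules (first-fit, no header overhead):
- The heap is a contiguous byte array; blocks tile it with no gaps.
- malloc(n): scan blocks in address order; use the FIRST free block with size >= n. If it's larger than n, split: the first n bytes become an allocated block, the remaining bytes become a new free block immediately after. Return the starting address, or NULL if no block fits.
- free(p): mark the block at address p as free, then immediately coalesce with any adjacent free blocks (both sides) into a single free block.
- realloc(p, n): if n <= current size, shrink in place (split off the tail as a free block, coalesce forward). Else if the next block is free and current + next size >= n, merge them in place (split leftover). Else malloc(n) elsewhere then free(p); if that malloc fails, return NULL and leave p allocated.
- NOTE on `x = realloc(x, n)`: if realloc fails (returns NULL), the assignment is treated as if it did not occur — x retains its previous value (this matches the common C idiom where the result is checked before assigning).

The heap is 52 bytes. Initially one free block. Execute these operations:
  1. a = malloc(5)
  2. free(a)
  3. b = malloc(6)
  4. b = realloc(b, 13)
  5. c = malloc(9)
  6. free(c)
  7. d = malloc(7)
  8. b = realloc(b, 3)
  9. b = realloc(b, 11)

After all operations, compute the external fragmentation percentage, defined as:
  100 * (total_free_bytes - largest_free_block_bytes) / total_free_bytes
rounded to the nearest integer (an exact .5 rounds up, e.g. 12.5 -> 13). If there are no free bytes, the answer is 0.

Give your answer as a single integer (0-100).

Answer: 6

Derivation:
Op 1: a = malloc(5) -> a = 0; heap: [0-4 ALLOC][5-51 FREE]
Op 2: free(a) -> (freed a); heap: [0-51 FREE]
Op 3: b = malloc(6) -> b = 0; heap: [0-5 ALLOC][6-51 FREE]
Op 4: b = realloc(b, 13) -> b = 0; heap: [0-12 ALLOC][13-51 FREE]
Op 5: c = malloc(9) -> c = 13; heap: [0-12 ALLOC][13-21 ALLOC][22-51 FREE]
Op 6: free(c) -> (freed c); heap: [0-12 ALLOC][13-51 FREE]
Op 7: d = malloc(7) -> d = 13; heap: [0-12 ALLOC][13-19 ALLOC][20-51 FREE]
Op 8: b = realloc(b, 3) -> b = 0; heap: [0-2 ALLOC][3-12 FREE][13-19 ALLOC][20-51 FREE]
Op 9: b = realloc(b, 11) -> b = 0; heap: [0-10 ALLOC][11-12 FREE][13-19 ALLOC][20-51 FREE]
Free blocks: [2 32] total_free=34 largest=32 -> 100*(34-32)/34 = 200/34 ≈ 5.882 -> rounds to 6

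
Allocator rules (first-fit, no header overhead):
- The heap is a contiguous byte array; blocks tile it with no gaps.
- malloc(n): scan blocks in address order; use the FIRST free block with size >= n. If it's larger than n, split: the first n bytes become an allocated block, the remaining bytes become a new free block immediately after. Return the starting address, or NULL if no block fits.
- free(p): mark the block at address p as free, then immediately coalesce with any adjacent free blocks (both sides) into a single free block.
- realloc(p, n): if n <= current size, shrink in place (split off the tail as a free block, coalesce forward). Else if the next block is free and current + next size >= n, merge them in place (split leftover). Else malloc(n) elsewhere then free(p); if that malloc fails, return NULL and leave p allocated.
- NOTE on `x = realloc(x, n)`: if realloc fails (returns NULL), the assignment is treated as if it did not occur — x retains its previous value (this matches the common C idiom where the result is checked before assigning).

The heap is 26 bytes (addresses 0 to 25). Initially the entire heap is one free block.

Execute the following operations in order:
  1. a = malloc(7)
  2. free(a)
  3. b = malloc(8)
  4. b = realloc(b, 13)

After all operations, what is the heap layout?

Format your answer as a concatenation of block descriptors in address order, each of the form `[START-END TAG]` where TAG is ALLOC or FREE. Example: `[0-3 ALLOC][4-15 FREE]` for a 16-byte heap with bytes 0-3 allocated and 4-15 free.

Op 1: a = malloc(7) -> a = 0; heap: [0-6 ALLOC][7-25 FREE]
Op 2: free(a) -> (freed a); heap: [0-25 FREE]
Op 3: b = malloc(8) -> b = 0; heap: [0-7 ALLOC][8-25 FREE]
Op 4: b = realloc(b, 13) -> b = 0; heap: [0-12 ALLOC][13-25 FREE]

Answer: [0-12 ALLOC][13-25 FREE]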